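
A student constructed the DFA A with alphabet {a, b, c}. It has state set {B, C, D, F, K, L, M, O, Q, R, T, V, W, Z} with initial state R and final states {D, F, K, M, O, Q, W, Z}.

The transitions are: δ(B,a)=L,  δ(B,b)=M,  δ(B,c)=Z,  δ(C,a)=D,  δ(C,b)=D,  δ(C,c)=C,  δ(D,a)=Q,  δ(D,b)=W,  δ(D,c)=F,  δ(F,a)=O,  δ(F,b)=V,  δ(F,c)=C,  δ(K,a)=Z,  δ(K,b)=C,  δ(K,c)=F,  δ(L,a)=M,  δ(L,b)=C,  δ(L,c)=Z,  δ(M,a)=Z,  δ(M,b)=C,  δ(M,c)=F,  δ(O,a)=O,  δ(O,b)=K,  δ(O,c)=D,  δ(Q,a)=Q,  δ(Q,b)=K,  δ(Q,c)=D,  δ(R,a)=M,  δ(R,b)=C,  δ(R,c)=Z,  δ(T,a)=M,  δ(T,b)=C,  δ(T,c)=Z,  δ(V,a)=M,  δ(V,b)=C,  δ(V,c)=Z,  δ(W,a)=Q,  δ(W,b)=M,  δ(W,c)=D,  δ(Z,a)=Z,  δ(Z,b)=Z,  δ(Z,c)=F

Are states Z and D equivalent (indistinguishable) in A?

States {B,L,T} cannot be reached from the start state, so discard them.
Start with accepting vs non-accepting: {D,F,K,M,O,Q,W,Z} | {C,R,V}.
Split {D,F,K,M,O,Q,W,Z} by δ(·,b) → {D,O,Q,W,Z} and {F,K,M}.
On input b, block {D,O,Q,W,Z} splits into {O,Q,W} and {D,Z}.
Refine {C,R,V} on symbol a: members go to different blocks, giving {R,V} and {C}.
Split {F,K,M} by δ(·,a) → {K,M} and {F}.
Split {D,Z} by δ(·,a) → {D} and {Z}.
The partition is now stable with 7 blocks: {O,Q,W} | {R,V} | {K,M} | {D} | {C} | {F} | {Z}.
Z and D end up in different blocks, so they are distinguishable. For instance, the string 'abb' is accepted from only Z.

No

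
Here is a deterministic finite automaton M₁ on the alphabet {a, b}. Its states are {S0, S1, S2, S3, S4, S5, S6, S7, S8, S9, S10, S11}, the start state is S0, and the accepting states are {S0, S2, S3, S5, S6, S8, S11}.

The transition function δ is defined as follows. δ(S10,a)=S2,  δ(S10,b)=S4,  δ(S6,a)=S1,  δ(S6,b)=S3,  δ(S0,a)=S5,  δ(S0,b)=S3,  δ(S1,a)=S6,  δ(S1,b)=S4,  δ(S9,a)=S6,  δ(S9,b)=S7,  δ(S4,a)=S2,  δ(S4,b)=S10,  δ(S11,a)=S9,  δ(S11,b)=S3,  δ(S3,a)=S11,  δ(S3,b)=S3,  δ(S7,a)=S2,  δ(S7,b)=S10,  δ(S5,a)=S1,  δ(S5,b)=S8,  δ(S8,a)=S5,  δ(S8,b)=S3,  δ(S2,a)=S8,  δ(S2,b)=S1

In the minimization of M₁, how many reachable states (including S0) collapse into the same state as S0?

Start with accepting vs non-accepting: {S0,S2,S3,S5,S6,S8,S11} | {S1,S4,S7,S9,S10}.
On input a, block {S0,S2,S3,S5,S6,S8,S11} splits into {S0,S2,S3,S8} and {S5,S6,S11}.
Refine {S0,S2,S3,S8} on symbol a: members go to different blocks, giving {S0,S3,S8} and {S2}.
Refine {S1,S4,S7,S9,S10} on symbol a: members go to different blocks, giving {S4,S7,S10} and {S1,S9}.
The partition is now stable with 5 blocks: {S0,S3,S8} | {S4,S7,S10} | {S5,S6,S11} | {S2} | {S1,S9}.
State S0 belongs to the block {S0,S3,S8}, which has 3 states.

3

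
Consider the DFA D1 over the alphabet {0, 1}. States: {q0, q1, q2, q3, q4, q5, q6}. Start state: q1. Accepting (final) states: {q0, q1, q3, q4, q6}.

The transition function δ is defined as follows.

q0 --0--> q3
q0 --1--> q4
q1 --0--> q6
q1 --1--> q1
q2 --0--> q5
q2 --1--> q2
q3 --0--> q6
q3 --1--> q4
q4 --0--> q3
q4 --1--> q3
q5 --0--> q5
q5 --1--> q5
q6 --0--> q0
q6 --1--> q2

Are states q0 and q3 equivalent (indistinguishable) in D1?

Every state is reachable, so we keep all 7.
Initial partition by acceptance: {q0,q1,q3,q4,q6} | {q2,q5}.
Refine {q0,q1,q3,q4,q6} on symbol 1: members go to different blocks, giving {q0,q1,q3,q4} and {q6}.
Split {q0,q1,q3,q4} by δ(·,0) → {q0,q4} and {q1,q3}.
Split {q0,q4} by δ(·,1) → {q0} and {q4}.
Split {q1,q3} by δ(·,1) → {q1} and {q3}.
Stable partition: {q0} | {q2,q5} | {q6} | {q1} | {q4} | {q3} — 6 equivalence classes.
q0 and q3 end up in different blocks, so they are distinguishable. For instance, the string '01' is accepted from only q0.

No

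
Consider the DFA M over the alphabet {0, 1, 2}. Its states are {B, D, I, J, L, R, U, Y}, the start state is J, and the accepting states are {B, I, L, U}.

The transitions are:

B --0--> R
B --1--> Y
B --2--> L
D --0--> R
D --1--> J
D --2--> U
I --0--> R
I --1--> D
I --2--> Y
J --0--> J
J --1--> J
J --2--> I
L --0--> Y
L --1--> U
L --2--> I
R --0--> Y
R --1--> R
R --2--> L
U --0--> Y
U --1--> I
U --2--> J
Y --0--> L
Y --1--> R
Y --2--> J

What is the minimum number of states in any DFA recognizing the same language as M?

States {B} cannot be reached from the start state, so discard them.
P0 = {I,L,U} | {D,J,R,Y}.
On input 1, block {I,L,U} splits into {L,U} and {I}.
Refine {L,U} on symbol 1: members go to different blocks, giving {L} and {U}.
Split {D,J,R,Y} by δ(·,0) → {D,J,R} and {Y}.
Split {D,J,R} by δ(·,0) → {D,J} and {R}.
On input 0, block {D,J} splits into {J} and {D}.
Stable partition: {L} | {J} | {I} | {U} | {Y} | {R} | {D} — 7 equivalence classes.

7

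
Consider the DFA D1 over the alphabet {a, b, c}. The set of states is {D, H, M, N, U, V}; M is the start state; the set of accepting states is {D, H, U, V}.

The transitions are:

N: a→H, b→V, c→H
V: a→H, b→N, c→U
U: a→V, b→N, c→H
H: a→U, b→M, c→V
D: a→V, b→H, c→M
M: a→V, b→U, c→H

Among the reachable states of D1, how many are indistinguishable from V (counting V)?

First remove the unreachable states {D}; 5 states remain.
P0 = {H,U,V} | {M,N}.
No further refinement is possible. Final partition (2 blocks): {H,U,V} | {M,N}.
State V belongs to the block {H,U,V}, which has 3 states.

3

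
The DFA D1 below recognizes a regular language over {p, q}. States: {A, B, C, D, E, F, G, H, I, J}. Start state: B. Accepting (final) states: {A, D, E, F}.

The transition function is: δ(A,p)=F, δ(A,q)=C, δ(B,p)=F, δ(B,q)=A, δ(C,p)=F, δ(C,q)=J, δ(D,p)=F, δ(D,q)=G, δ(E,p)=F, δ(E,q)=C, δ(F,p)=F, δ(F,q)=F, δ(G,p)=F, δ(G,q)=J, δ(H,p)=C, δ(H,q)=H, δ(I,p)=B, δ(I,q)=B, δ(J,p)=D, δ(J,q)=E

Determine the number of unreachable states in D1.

2

BFS from B reaches {A, B, C, D, E, F, G, J}; the 2 state(s) H, I are never visited.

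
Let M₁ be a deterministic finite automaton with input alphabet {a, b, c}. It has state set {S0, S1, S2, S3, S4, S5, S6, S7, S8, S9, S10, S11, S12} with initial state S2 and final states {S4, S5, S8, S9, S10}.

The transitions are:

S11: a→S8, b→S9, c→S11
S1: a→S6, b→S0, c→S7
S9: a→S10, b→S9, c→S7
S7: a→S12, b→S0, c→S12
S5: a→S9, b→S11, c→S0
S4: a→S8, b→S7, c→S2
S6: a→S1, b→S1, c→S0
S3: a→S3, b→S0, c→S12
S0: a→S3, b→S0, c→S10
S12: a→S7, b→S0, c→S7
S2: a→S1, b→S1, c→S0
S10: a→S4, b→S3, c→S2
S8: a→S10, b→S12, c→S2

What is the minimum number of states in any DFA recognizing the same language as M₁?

Reachable states from the start: {S0,S1,S2,S3,S4,S6,S7,S8,S10,S12}. Unreachable: {S5,S9,S11} — drop them.
P0 = {S4,S8,S10} | {S0,S1,S2,S3,S6,S7,S12}.
On input c, block {S0,S1,S2,S3,S6,S7,S12} splits into {S1,S2,S3,S6,S7,S12} and {S0}.
Split {S1,S2,S3,S6,S7,S12} by δ(·,b) → {S1,S3,S7,S12} and {S2,S6}.
On input a, block {S1,S3,S7,S12} splits into {S3,S7,S12} and {S1}.
Stable partition: {S4,S8,S10} | {S3,S7,S12} | {S0} | {S2,S6} | {S1} — 5 equivalence classes.

5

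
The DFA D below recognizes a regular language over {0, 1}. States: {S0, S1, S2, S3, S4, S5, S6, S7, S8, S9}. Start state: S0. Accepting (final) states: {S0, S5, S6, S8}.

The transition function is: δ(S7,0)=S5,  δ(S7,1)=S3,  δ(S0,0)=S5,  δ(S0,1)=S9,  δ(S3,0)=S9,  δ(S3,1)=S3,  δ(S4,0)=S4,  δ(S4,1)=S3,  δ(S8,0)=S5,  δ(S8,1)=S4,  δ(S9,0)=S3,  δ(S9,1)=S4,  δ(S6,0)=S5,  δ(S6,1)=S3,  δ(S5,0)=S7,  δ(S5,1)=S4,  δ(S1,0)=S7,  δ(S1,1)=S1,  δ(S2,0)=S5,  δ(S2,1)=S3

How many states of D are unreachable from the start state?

4

No path from S0 leads to S1, S2, S6, S8; the other 6 states are all reachable.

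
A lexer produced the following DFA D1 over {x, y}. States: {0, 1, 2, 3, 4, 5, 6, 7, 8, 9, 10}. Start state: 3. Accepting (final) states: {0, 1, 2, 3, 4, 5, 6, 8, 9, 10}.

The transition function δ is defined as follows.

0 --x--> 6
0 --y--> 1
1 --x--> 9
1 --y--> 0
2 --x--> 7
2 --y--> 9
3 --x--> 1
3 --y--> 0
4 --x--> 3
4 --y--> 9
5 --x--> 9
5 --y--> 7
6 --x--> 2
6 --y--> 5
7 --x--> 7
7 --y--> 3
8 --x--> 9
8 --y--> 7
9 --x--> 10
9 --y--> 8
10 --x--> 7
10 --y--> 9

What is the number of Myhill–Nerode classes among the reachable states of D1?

First remove the unreachable states {4}; 10 states remain.
P0 = {0,1,2,3,5,6,8,9,10} | {7}.
Refine {0,1,2,3,5,6,8,9,10} on symbol x: members go to different blocks, giving {0,1,3,5,6,8,9} and {2,10}.
Refine {0,1,3,5,6,8,9} on symbol x: members go to different blocks, giving {0,1,3,5,8} and {6,9}.
On input x, block {0,1,3,5,8} splits into {0,1,5,8} and {3}.
Refine {0,1,5,8} on symbol y: members go to different blocks, giving {0,1} and {5,8}.
Stable partition: {0,1} | {7} | {2,10} | {6,9} | {3} | {5,8} — 6 equivalence classes.

6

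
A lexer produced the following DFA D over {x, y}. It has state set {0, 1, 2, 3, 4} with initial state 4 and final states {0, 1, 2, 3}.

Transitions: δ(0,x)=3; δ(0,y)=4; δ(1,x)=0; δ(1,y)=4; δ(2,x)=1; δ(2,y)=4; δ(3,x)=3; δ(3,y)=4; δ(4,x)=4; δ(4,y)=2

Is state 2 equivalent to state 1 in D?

Start with accepting vs non-accepting: {0,1,2,3} | {4}.
No further refinement is possible. Final partition (2 blocks): {0,1,2,3} | {4}.
2 and 1 lie in the same block of the stable partition, so they are equivalent — no string distinguishes them.

Yes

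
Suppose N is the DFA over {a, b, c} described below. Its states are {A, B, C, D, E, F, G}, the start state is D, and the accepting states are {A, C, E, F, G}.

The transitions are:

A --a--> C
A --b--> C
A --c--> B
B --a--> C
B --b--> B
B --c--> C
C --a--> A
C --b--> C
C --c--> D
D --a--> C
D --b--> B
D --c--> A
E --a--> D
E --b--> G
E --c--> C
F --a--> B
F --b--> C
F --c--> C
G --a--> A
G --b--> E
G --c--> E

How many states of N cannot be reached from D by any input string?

No path from D leads to E, F, G; the other 4 states are all reachable.

3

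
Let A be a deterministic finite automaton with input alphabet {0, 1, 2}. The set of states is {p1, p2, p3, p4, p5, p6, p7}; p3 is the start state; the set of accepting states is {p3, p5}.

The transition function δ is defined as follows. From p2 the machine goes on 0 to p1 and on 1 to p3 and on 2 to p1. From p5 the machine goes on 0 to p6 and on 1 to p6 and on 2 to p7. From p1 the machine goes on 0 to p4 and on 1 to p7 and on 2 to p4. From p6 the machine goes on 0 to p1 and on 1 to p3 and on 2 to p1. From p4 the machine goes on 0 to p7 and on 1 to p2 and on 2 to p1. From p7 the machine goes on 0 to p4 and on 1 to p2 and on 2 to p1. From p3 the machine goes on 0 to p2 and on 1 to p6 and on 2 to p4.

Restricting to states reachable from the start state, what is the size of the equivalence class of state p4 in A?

States {p5} cannot be reached from the start state, so discard them.
Initial partition by acceptance: {p3} | {p1,p2,p4,p6,p7}.
On input 1, block {p1,p2,p4,p6,p7} splits into {p1,p4,p7} and {p2,p6}.
Refine {p1,p4,p7} on symbol 1: members go to different blocks, giving {p4,p7} and {p1}.
Stable partition: {p3} | {p4,p7} | {p2,p6} | {p1} — 4 equivalence classes.
The equivalence class containing p4 is {p4,p7}, of size 2.

2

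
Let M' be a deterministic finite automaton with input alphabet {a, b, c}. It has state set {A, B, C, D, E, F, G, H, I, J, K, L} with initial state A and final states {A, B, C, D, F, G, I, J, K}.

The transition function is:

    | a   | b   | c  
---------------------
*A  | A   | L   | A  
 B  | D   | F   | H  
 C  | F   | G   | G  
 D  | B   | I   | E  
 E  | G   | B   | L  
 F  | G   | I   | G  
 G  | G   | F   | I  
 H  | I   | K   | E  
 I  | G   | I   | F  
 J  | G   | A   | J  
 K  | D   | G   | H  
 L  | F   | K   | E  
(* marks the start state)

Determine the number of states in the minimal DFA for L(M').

4

States {C,J} cannot be reached from the start state, so discard them.
Initial partition by acceptance: {A,B,D,F,G,I,K} | {E,H,L}.
Refine {A,B,D,F,G,I,K} on symbol b: members go to different blocks, giving {B,D,F,G,I,K} and {A}.
Split {B,D,F,G,I,K} by δ(·,c) → {B,D,K} and {F,G,I}.
No further refinement is possible. Final partition (4 blocks): {B,D,K} | {E,H,L} | {A} | {F,G,I}.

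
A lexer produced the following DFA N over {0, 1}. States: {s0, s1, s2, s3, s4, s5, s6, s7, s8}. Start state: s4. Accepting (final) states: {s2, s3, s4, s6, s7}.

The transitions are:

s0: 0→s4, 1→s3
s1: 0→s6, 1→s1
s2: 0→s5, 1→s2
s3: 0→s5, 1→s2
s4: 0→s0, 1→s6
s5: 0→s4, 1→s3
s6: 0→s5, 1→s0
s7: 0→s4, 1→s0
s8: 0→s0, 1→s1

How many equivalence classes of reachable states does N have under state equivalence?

4

First remove the unreachable states {s1,s7,s8}; 6 states remain.
Start with accepting vs non-accepting: {s2,s3,s4,s6} | {s0,s5}.
On input 1, block {s2,s3,s4,s6} splits into {s2,s3,s4} and {s6}.
On input 1, block {s2,s3,s4} splits into {s2,s3} and {s4}.
The partition is now stable with 4 blocks: {s2,s3} | {s0,s5} | {s6} | {s4}.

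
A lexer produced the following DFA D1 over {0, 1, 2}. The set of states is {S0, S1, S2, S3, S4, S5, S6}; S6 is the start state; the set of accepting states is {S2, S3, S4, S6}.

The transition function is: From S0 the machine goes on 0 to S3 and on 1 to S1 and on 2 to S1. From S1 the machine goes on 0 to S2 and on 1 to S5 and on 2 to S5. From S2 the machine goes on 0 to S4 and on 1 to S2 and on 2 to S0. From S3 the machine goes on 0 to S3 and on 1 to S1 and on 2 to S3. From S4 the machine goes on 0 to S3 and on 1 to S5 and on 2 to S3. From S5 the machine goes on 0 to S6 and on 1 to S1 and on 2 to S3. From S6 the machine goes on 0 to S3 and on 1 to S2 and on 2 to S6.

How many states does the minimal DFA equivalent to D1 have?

All states are reachable from the start state.
P0 = {S2,S3,S4,S6} | {S0,S1,S5}.
On input 1, block {S2,S3,S4,S6} splits into {S2,S6} and {S3,S4}.
Split {S2,S6} by δ(·,2) → {S2} and {S6}.
On input 0, block {S0,S1,S5} splits into {S0} and {S1} and {S5}.
On input 1, block {S3,S4} splits into {S3} and {S4}.
The partition is now stable with 7 blocks: {S2} | {S0} | {S3} | {S6} | {S1} | {S5} | {S4}.

7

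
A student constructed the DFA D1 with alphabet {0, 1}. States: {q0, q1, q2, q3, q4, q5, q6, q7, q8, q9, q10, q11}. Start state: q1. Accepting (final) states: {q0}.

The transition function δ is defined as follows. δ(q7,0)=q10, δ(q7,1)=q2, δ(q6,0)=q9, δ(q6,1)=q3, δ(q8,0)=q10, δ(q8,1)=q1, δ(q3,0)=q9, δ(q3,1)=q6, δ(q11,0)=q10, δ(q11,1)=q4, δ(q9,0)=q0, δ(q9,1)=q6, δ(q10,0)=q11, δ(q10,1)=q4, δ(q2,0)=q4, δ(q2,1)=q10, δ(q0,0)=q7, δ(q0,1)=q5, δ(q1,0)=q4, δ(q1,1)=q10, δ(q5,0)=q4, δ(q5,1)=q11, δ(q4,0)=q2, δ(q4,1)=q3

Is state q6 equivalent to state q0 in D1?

First remove the unreachable states {q8}; 11 states remain.
Initial partition by acceptance: {q0} | {q1,q2,q3,q4,q5,q6,q7,q9,q10,q11}.
Split {q1,q2,q3,q4,q5,q6,q7,q9,q10,q11} by δ(·,0) → {q1,q2,q3,q4,q5,q6,q7,q10,q11} and {q9}.
Split {q1,q2,q3,q4,q5,q6,q7,q10,q11} by δ(·,0) → {q1,q2,q4,q5,q7,q10,q11} and {q3,q6}.
On input 1, block {q1,q2,q4,q5,q7,q10,q11} splits into {q1,q2,q5,q7,q10,q11} and {q4}.
Split {q1,q2,q5,q7,q10,q11} by δ(·,0) → {q1,q2,q5} and {q7,q10,q11}.
Refine {q7,q10,q11} on symbol 1: members go to different blocks, giving {q10,q11} and {q7}.
The partition is now stable with 7 blocks: {q0} | {q1,q2,q5} | {q9} | {q3,q6} | {q4} | {q10,q11} | {q7}.
q6 and q0 end up in different blocks, so they are distinguishable. For instance, the string 'ε' is accepted from only q0.

No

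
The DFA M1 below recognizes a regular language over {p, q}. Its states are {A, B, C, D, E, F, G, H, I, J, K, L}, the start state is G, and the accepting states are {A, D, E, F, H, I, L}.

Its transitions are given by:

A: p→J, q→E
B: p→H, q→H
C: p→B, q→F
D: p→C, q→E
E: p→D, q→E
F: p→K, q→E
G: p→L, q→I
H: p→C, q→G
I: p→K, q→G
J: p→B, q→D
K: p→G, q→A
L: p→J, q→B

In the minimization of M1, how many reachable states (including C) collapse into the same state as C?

Initial partition by acceptance: {A,D,E,F,H,I,L} | {B,C,G,J,K}.
Refine {A,D,E,F,H,I,L} on symbol p: members go to different blocks, giving {A,D,F,H,I,L} and {E}.
Split {A,D,F,H,I,L} by δ(·,q) → {A,D,F} and {H,I,L}.
Refine {B,C,G,J,K} on symbol p: members go to different blocks, giving {C,J,K} and {B,G}.
The partition is now stable with 5 blocks: {A,D,F} | {C,J,K} | {E} | {H,I,L} | {B,G}.
State C belongs to the block {C,J,K}, which has 3 states.

3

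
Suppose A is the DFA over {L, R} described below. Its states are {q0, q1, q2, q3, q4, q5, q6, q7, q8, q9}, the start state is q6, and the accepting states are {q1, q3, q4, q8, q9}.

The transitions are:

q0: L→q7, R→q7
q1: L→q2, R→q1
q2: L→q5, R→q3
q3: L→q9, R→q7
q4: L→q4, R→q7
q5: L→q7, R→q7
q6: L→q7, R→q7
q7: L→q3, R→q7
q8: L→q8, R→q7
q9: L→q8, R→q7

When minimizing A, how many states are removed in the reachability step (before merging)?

5

Starting at q6 and following transitions, the reachable set is {q3, q6, q7, q8, q9}. That leaves q0, q1, q2, q4, q5 unreachable — 5 in total.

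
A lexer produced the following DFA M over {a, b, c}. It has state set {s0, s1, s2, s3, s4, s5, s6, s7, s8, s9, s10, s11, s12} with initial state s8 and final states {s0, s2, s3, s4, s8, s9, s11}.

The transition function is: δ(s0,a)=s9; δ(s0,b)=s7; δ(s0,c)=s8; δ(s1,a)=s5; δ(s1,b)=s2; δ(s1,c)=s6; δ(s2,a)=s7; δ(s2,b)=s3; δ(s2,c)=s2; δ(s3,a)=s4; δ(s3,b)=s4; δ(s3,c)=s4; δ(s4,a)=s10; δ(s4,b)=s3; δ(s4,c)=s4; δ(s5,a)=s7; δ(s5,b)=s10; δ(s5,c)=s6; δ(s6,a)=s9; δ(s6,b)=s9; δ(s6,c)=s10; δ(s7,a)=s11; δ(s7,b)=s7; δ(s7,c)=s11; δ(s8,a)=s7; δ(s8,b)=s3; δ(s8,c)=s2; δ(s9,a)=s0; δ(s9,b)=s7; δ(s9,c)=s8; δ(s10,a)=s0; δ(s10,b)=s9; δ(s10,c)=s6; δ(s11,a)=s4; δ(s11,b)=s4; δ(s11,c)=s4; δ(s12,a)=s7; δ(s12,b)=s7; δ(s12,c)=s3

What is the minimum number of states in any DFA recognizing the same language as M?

6

States {s1,s5,s12} cannot be reached from the start state, so discard them.
Start with accepting vs non-accepting: {s0,s2,s3,s4,s8,s9,s11} | {s6,s7,s10}.
Refine {s0,s2,s3,s4,s8,s9,s11} on symbol a: members go to different blocks, giving {s0,s3,s9,s11} and {s2,s4,s8}.
Split {s0,s3,s9,s11} by δ(·,a) → {s0,s9} and {s3,s11}.
Split {s6,s7,s10} by δ(·,a) → {s6,s10} and {s7}.
Refine {s2,s4,s8} on symbol a: members go to different blocks, giving {s2,s8} and {s4}.
The partition is now stable with 6 blocks: {s0,s9} | {s6,s10} | {s2,s8} | {s3,s11} | {s7} | {s4}.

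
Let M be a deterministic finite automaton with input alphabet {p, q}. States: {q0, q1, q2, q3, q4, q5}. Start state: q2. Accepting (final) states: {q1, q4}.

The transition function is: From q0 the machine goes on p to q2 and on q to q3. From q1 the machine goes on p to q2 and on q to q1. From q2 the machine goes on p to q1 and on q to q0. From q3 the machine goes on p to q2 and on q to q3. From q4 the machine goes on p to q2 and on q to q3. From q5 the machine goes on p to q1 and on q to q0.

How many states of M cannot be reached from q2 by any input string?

No path from q2 leads to q4, q5; the other 4 states are all reachable.

2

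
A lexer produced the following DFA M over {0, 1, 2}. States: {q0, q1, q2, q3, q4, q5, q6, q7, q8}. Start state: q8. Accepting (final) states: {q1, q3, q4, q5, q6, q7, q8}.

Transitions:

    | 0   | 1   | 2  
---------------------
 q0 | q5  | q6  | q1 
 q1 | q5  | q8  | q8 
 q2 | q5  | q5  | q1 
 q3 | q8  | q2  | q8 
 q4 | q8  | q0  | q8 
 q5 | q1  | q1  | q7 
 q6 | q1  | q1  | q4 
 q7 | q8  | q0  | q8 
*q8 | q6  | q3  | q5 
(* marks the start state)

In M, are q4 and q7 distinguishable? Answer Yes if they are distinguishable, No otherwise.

All states are reachable from the start state.
P0 = {q1,q3,q4,q5,q6,q7,q8} | {q0,q2}.
On input 1, block {q1,q3,q4,q5,q6,q7,q8} splits into {q1,q5,q6,q8} and {q3,q4,q7}.
Split {q1,q5,q6,q8} by δ(·,1) → {q1,q5,q6} and {q8}.
Refine {q1,q5,q6} on symbol 1: members go to different blocks, giving {q5,q6} and {q1}.
No further refinement is possible. Final partition (5 blocks): {q5,q6} | {q0,q2} | {q3,q4,q7} | {q8} | {q1}.
q4 and q7 lie in the same block of the stable partition, so they are equivalent — no string distinguishes them.

No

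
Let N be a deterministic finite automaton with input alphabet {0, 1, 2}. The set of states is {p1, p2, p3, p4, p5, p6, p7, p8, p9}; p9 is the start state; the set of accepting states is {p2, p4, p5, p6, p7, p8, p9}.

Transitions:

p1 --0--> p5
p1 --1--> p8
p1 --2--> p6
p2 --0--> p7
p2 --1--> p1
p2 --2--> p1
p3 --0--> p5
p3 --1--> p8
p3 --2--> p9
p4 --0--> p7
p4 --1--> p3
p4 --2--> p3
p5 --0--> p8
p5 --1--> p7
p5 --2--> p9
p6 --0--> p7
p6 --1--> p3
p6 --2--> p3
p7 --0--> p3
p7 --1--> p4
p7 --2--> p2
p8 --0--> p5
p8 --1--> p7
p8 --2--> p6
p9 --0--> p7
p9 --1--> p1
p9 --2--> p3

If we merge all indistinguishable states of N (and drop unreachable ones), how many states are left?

4

Every state is reachable, so we keep all 9.
P0 = {p2,p4,p5,p6,p7,p8,p9} | {p1,p3}.
Split {p2,p4,p5,p6,p7,p8,p9} by δ(·,0) → {p2,p4,p5,p6,p8,p9} and {p7}.
Refine {p2,p4,p5,p6,p8,p9} on symbol 0: members go to different blocks, giving {p2,p4,p6,p9} and {p5,p8}.
Stable partition: {p2,p4,p6,p9} | {p1,p3} | {p7} | {p5,p8} — 4 equivalence classes.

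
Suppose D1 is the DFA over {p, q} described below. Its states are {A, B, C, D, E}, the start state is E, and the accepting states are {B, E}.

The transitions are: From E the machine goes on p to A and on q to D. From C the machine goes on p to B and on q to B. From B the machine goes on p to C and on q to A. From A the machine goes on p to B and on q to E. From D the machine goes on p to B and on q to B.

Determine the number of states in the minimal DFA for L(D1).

Initial partition by acceptance: {B,E} | {A,C,D}.
No further refinement is possible. Final partition (2 blocks): {B,E} | {A,C,D}.

2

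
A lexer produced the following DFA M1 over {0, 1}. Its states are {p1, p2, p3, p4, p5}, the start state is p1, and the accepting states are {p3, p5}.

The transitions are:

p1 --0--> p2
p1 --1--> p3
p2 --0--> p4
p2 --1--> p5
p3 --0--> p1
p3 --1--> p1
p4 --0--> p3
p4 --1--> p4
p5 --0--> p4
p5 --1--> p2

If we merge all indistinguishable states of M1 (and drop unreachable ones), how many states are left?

5

P0 = {p3,p5} | {p1,p2,p4}.
Refine {p1,p2,p4} on symbol 0: members go to different blocks, giving {p1,p2} and {p4}.
On input 0, block {p3,p5} splits into {p3} and {p5}.
Refine {p1,p2} on symbol 0: members go to different blocks, giving {p1} and {p2}.
Stable partition: {p3} | {p1} | {p4} | {p5} | {p2} — 5 equivalence classes.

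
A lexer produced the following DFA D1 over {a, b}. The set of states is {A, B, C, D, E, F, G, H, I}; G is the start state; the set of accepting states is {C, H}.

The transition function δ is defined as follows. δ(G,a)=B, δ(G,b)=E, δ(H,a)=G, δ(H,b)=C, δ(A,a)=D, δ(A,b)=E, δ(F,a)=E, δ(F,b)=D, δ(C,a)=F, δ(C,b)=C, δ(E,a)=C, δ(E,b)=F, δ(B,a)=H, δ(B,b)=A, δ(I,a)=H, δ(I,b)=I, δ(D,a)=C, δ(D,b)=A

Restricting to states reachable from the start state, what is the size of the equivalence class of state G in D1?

States {I} cannot be reached from the start state, so discard them.
P0 = {C,H} | {A,B,D,E,F,G}.
Split {A,B,D,E,F,G} by δ(·,a) → {A,F,G} and {B,D,E}.
The partition is now stable with 3 blocks: {C,H} | {A,F,G} | {B,D,E}.
State G belongs to the block {A,F,G}, which has 3 states.

3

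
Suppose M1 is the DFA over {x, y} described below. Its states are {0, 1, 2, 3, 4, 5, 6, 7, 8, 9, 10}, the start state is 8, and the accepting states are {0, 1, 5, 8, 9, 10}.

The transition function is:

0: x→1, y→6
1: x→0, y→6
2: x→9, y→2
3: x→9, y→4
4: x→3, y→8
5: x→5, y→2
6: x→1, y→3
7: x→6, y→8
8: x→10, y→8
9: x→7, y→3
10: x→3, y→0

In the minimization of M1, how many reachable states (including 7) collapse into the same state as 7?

States {2,5} cannot be reached from the start state, so discard them.
Initial partition by acceptance: {0,1,8,9,10} | {3,4,6,7}.
Refine {0,1,8,9,10} on symbol x: members go to different blocks, giving {0,1,8} and {9,10}.
Refine {0,1,8} on symbol x: members go to different blocks, giving {0,1} and {8}.
Refine {3,4,6,7} on symbol x: members go to different blocks, giving {4,7} and {3} and {6}.
Split {4,7} by δ(·,x) → {4} and {7}.
On input x, block {9,10} splits into {9} and {10}.
No further refinement is possible. Final partition (8 blocks): {0,1} | {4} | {9} | {8} | {3} | {6} | {7} | {10}.
State 7 belongs to the block {7}, which has 1 states.

1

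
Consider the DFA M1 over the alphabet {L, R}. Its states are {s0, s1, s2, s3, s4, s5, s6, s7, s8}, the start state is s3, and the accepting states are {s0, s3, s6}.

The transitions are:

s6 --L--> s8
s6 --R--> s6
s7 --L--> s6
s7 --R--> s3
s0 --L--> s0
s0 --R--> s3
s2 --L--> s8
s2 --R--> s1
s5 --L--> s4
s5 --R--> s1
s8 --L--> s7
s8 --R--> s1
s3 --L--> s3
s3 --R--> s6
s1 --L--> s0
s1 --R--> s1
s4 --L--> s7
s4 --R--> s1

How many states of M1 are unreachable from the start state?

BFS from s3 reaches {s0, s1, s3, s6, s7, s8}; the 3 state(s) s2, s4, s5 are never visited.

3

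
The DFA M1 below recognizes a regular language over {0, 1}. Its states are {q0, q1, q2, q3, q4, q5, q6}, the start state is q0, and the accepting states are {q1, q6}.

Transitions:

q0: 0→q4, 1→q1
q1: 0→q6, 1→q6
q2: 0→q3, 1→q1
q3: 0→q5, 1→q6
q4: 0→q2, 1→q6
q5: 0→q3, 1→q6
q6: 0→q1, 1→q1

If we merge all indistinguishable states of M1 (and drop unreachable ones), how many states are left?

Start with accepting vs non-accepting: {q1,q6} | {q0,q2,q3,q4,q5}.
No further refinement is possible. Final partition (2 blocks): {q1,q6} | {q0,q2,q3,q4,q5}.

2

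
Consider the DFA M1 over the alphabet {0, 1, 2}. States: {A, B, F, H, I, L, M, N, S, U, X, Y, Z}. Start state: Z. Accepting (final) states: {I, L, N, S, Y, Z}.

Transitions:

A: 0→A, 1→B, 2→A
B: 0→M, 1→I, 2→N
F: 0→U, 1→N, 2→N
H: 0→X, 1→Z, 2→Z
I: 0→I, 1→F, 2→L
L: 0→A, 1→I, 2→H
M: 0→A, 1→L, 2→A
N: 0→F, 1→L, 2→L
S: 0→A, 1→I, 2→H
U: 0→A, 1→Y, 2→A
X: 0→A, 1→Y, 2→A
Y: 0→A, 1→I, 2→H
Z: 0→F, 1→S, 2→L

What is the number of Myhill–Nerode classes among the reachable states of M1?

7

All states are reachable from the start state.
Initial partition by acceptance: {I,L,N,S,Y,Z} | {A,B,F,H,M,U,X}.
Refine {I,L,N,S,Y,Z} on symbol 0: members go to different blocks, giving {L,N,S,Y,Z} and {I}.
Split {L,N,S,Y,Z} by δ(·,1) → {L,S,Y} and {N,Z}.
Refine {A,B,F,H,M,U,X} on symbol 1: members go to different blocks, giving {M,U,X} and {F,H} and {B} and {A}.
No further refinement is possible. Final partition (7 blocks): {L,S,Y} | {M,U,X} | {I} | {N,Z} | {F,H} | {B} | {A}.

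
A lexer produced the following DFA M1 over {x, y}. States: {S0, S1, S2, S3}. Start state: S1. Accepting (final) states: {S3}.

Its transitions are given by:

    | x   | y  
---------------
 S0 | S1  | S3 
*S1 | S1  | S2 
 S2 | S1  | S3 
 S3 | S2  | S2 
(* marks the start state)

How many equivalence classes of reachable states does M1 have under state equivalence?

Reachable states from the start: {S1,S2,S3}. Unreachable: {S0} — drop them.
Start with accepting vs non-accepting: {S3} | {S1,S2}.
Refine {S1,S2} on symbol y: members go to different blocks, giving {S1} and {S2}.
Stable partition: {S3} | {S1} | {S2} — 3 equivalence classes.

3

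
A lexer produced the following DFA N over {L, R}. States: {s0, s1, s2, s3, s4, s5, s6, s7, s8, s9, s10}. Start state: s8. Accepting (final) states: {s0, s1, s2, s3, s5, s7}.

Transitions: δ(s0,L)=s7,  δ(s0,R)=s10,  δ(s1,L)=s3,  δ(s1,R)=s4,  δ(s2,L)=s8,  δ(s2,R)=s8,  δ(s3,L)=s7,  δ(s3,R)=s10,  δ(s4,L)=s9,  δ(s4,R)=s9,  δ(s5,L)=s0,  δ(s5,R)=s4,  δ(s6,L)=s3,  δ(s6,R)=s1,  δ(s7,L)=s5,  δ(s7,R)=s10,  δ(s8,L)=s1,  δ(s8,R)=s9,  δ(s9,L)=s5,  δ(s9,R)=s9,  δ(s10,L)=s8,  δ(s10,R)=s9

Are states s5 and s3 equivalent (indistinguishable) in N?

First remove the unreachable states {s2,s6}; 9 states remain.
Initial partition by acceptance: {s0,s1,s3,s5,s7} | {s4,s8,s9,s10}.
Split {s4,s8,s9,s10} by δ(·,L) → {s4,s10} and {s8,s9}.
Stable partition: {s0,s1,s3,s5,s7} | {s4,s10} | {s8,s9} — 3 equivalence classes.
s5 and s3 lie in the same block of the stable partition, so they are equivalent — no string distinguishes them.

Yes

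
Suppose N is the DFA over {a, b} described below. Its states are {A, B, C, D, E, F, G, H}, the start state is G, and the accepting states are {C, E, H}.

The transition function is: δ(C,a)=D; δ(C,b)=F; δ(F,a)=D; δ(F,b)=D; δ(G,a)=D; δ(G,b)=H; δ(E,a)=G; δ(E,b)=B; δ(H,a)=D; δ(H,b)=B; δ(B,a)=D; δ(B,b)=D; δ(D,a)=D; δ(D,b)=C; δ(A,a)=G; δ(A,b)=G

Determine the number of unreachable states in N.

Starting at G and following transitions, the reachable set is {B, C, D, F, G, H}. That leaves A, E unreachable — 2 in total.

2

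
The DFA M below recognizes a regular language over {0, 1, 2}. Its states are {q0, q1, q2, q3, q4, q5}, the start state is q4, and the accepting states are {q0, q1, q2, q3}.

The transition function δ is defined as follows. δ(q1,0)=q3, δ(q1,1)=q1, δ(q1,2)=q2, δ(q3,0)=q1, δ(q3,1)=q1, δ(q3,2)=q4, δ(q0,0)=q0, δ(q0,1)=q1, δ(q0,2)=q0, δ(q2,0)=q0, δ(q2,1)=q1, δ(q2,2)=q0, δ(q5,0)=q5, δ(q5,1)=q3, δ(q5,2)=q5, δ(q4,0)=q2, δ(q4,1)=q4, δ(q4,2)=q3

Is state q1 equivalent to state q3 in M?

No

First remove the unreachable states {q5}; 5 states remain.
Initial partition by acceptance: {q0,q1,q2,q3} | {q4}.
Split {q0,q1,q2,q3} by δ(·,2) → {q0,q1,q2} and {q3}.
Split {q0,q1,q2} by δ(·,0) → {q0,q2} and {q1}.
Stable partition: {q0,q2} | {q4} | {q3} | {q1} — 4 equivalence classes.
q1 and q3 end up in different blocks, so they are distinguishable. For instance, the string '2' is accepted from only q1.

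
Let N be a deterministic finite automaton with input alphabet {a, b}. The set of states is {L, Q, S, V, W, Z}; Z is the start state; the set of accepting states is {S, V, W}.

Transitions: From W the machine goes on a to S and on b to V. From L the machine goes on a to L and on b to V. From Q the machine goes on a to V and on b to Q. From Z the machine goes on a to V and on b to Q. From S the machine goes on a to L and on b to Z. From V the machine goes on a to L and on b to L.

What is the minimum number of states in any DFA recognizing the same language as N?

First remove the unreachable states {S,W}; 4 states remain.
P0 = {V} | {L,Q,Z}.
Split {L,Q,Z} by δ(·,a) → {Q,Z} and {L}.
No further refinement is possible. Final partition (3 blocks): {V} | {Q,Z} | {L}.

3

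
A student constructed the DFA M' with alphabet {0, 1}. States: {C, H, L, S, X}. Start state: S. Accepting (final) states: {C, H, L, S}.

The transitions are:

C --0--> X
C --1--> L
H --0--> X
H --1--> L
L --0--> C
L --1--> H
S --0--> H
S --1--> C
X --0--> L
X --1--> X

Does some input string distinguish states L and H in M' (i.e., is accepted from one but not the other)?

Yes

Start with accepting vs non-accepting: {C,H,L,S} | {X}.
On input 0, block {C,H,L,S} splits into {L,S} and {C,H}.
The partition is now stable with 3 blocks: {L,S} | {X} | {C,H}.
L and H end up in different blocks, so they are distinguishable. For instance, the string '0' is accepted from only L.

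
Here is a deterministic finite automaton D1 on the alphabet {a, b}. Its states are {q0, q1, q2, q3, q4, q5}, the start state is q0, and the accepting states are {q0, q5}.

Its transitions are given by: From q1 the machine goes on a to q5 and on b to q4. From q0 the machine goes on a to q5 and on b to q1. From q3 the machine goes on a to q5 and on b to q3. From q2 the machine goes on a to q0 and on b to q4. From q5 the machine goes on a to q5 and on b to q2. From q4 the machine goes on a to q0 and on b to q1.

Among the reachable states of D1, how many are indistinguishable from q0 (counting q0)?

2

States {q3} cannot be reached from the start state, so discard them.
P0 = {q0,q5} | {q1,q2,q4}.
Stable partition: {q0,q5} | {q1,q2,q4} — 2 equivalence classes.
State q0 belongs to the block {q0,q5}, which has 2 states.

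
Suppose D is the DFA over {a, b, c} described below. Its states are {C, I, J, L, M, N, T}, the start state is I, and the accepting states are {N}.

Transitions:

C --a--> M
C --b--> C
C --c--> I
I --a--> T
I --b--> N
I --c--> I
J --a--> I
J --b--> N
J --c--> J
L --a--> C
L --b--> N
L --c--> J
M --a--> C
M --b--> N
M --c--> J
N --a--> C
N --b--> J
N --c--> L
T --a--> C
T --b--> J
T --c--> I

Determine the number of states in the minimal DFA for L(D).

6

Every state is reachable, so we keep all 7.
Start with accepting vs non-accepting: {N} | {C,I,J,L,M,T}.
Split {C,I,J,L,M,T} by δ(·,b) → {I,J,L,M} and {C,T}.
Refine {I,J,L,M} on symbol a: members go to different blocks, giving {I,L,M} and {J}.
On input c, block {I,L,M} splits into {L,M} and {I}.
Refine {C,T} on symbol a: members go to different blocks, giving {C} and {T}.
No further refinement is possible. Final partition (6 blocks): {N} | {L,M} | {C} | {J} | {I} | {T}.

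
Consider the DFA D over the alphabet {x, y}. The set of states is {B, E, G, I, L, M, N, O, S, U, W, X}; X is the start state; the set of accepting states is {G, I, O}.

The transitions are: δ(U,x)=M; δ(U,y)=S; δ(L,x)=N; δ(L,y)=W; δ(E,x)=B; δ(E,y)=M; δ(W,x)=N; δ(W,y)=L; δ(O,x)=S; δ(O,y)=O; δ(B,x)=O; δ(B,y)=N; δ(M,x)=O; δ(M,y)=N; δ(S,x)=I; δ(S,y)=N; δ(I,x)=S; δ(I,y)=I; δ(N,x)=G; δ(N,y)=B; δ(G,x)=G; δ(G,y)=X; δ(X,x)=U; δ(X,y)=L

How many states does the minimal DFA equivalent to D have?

7

First remove the unreachable states {E}; 11 states remain.
Start with accepting vs non-accepting: {G,I,O} | {B,L,M,N,S,U,W,X}.
Refine {G,I,O} on symbol x: members go to different blocks, giving {I,O} and {G}.
On input x, block {B,L,M,N,S,U,W,X} splits into {L,U,W,X} and {B,M,S} and {N}.
Refine {L,U,W,X} on symbol x: members go to different blocks, giving {L,W} and {U} and {X}.
No further refinement is possible. Final partition (7 blocks): {I,O} | {L,W} | {G} | {B,M,S} | {N} | {U} | {X}.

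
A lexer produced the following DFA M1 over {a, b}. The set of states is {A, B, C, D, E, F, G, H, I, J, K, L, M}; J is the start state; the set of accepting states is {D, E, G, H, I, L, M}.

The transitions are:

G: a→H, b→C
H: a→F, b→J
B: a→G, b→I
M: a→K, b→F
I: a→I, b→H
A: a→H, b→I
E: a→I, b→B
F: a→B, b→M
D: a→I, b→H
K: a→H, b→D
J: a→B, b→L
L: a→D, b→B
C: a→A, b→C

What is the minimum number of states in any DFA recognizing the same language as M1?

First remove the unreachable states {E}; 12 states remain.
Initial partition by acceptance: {D,G,H,I,L,M} | {A,B,C,F,J,K}.
Split {D,G,H,I,L,M} by δ(·,a) → {D,G,I,L} and {H,M}.
Split {D,G,I,L} by δ(·,a) → {D,I,L} and {G}.
On input b, block {D,I,L} splits into {D,I} and {L}.
Split {A,B,C,F,J,K} by δ(·,a) → {C,F,J} and {A,K} and {B}.
Split {C,F,J} by δ(·,a) → {F,J} and {C}.
Split {F,J} by δ(·,b) → {F} and {J}.
On input a, block {H,M} splits into {H} and {M}.
The partition is now stable with 10 blocks: {D,I} | {F} | {H} | {G} | {L} | {A,K} | {B} | {C} | {J} | {M}.

10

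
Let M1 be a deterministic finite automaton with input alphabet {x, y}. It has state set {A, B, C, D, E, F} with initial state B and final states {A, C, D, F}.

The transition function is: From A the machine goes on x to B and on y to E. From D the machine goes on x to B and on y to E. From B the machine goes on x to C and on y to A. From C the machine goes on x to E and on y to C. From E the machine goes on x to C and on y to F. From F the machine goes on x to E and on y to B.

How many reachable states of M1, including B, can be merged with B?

2

States {D} cannot be reached from the start state, so discard them.
P0 = {A,C,F} | {B,E}.
Split {A,C,F} by δ(·,y) → {A,F} and {C}.
Stable partition: {A,F} | {B,E} | {C} — 3 equivalence classes.
The equivalence class containing B is {B,E}, of size 2.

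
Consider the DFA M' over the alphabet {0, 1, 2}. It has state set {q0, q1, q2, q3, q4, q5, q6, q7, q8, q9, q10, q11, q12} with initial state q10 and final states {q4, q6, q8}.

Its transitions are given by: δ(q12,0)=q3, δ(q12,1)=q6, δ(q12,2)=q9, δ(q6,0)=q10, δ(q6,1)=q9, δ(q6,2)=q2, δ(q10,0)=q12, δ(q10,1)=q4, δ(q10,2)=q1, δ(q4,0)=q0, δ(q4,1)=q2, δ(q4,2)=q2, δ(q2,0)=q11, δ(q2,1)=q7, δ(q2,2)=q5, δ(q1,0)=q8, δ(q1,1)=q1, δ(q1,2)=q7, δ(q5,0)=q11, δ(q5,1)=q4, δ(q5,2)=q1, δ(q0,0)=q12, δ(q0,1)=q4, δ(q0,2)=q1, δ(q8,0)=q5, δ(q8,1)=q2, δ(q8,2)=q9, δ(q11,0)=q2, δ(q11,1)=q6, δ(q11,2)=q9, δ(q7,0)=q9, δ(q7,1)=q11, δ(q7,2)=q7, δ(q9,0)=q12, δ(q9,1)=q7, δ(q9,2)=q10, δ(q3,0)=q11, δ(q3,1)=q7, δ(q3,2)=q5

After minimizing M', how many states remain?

Every state is reachable, so we keep all 13.
Start with accepting vs non-accepting: {q4,q6,q8} | {q0,q1,q2,q3,q5,q7,q9,q10,q11,q12}.
Split {q0,q1,q2,q3,q5,q7,q9,q10,q11,q12} by δ(·,0) → {q0,q2,q3,q5,q7,q9,q10,q11,q12} and {q1}.
Split {q0,q2,q3,q5,q7,q9,q10,q11,q12} by δ(·,1) → {q0,q5,q10,q11,q12} and {q2,q3,q7,q9}.
Split {q0,q5,q10,q11,q12} by δ(·,0) → {q0,q5,q10} and {q11,q12}.
Refine {q2,q3,q7,q9} on symbol 0: members go to different blocks, giving {q2,q3,q9} and {q7}.
The partition is now stable with 6 blocks: {q4,q6,q8} | {q0,q5,q10} | {q1} | {q2,q3,q9} | {q11,q12} | {q7}.

6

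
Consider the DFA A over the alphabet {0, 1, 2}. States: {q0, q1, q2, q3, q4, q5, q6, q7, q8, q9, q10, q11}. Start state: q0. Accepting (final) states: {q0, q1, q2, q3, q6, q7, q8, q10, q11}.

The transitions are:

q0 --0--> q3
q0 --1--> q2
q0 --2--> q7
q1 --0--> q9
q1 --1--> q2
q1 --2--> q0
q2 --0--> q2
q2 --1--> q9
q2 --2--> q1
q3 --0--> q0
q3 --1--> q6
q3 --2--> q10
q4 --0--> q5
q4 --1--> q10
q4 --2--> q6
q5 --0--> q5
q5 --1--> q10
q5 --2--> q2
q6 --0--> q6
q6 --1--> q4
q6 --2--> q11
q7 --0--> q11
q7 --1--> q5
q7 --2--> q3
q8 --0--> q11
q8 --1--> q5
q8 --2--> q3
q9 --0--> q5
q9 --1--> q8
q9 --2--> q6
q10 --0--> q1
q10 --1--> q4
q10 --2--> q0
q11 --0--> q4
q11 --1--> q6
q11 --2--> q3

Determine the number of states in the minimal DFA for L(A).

5

Every state is reachable, so we keep all 12.
P0 = {q0,q1,q2,q3,q6,q7,q8,q10,q11} | {q4,q5,q9}.
On input 0, block {q0,q1,q2,q3,q6,q7,q8,q10,q11} splits into {q0,q2,q3,q6,q7,q8,q10} and {q1,q11}.
Refine {q0,q2,q3,q6,q7,q8,q10} on symbol 0: members go to different blocks, giving {q0,q2,q3,q6} and {q7,q8,q10}.
Refine {q0,q2,q3,q6} on symbol 1: members go to different blocks, giving {q0,q3} and {q2,q6}.
No further refinement is possible. Final partition (5 blocks): {q0,q3} | {q4,q5,q9} | {q1,q11} | {q7,q8,q10} | {q2,q6}.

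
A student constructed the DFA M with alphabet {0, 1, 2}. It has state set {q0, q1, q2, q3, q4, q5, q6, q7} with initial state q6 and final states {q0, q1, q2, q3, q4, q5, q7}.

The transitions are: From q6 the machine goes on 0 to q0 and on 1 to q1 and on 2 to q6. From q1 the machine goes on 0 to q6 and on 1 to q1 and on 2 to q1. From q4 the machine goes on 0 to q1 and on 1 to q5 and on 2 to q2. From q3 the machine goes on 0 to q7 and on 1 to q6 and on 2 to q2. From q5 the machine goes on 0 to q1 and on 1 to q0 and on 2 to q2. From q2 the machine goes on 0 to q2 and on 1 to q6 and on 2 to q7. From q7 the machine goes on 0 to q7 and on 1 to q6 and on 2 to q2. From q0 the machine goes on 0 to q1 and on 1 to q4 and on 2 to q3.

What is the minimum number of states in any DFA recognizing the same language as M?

All states are reachable from the start state.
Initial partition by acceptance: {q0,q1,q2,q3,q4,q5,q7} | {q6}.
On input 0, block {q0,q1,q2,q3,q4,q5,q7} splits into {q0,q2,q3,q4,q5,q7} and {q1}.
Split {q0,q2,q3,q4,q5,q7} by δ(·,0) → {q0,q4,q5} and {q2,q3,q7}.
Stable partition: {q0,q4,q5} | {q6} | {q1} | {q2,q3,q7} — 4 equivalence classes.

4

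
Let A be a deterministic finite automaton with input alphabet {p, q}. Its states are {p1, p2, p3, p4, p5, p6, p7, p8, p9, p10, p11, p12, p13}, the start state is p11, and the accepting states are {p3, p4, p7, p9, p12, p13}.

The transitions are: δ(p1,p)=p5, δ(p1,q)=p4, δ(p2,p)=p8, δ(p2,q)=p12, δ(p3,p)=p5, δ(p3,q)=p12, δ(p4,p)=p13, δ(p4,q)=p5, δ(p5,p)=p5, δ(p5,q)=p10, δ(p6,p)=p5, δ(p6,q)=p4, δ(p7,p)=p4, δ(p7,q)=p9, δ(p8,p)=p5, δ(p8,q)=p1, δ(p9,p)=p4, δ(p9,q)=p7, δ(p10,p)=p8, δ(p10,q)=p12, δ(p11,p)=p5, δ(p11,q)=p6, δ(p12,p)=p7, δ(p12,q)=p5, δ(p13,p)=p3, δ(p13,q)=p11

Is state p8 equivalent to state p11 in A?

Yes

First remove the unreachable states {p2}; 12 states remain.
Start with accepting vs non-accepting: {p3,p4,p7,p9,p12,p13} | {p1,p5,p6,p8,p10,p11}.
Split {p3,p4,p7,p9,p12,p13} by δ(·,p) → {p4,p7,p9,p12,p13} and {p3}.
Refine {p4,p7,p9,p12,p13} on symbol p: members go to different blocks, giving {p4,p7,p9,p12} and {p13}.
Refine {p4,p7,p9,p12} on symbol p: members go to different blocks, giving {p7,p9,p12} and {p4}.
Split {p7,p9,p12} by δ(·,p) → {p7,p9} and {p12}.
Refine {p1,p5,p6,p8,p10,p11} on symbol q: members go to different blocks, giving {p5,p8,p11} and {p1,p6} and {p10}.
On input q, block {p5,p8,p11} splits into {p8,p11} and {p5}.
Stable partition: {p7,p9} | {p8,p11} | {p3} | {p13} | {p4} | {p12} | {p1,p6} | {p10} | {p5} — 9 equivalence classes.
p8 and p11 lie in the same block of the stable partition, so they are equivalent — no string distinguishes them.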